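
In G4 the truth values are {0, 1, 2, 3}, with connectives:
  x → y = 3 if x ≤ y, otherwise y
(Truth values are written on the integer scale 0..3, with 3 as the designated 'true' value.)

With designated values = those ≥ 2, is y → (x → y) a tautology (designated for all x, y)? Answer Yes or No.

x = 0, y = 0 ↦ 3
x = 0, y = 1 ↦ 3
x = 0, y = 2 ↦ 3
x = 0, y = 3 ↦ 3
x = 1, y = 0 ↦ 3
x = 1, y = 1 ↦ 3
x = 1, y = 2 ↦ 3
x = 1, y = 3 ↦ 3
x = 2, y = 0 ↦ 3
x = 2, y = 1 ↦ 3
x = 2, y = 2 ↦ 3
x = 2, y = 3 ↦ 3
x = 3, y = 0 ↦ 3
x = 3, y = 1 ↦ 3
x = 3, y = 2 ↦ 3
x = 3, y = 3 ↦ 3
Every assignment gives a value ≥ 2.

Yes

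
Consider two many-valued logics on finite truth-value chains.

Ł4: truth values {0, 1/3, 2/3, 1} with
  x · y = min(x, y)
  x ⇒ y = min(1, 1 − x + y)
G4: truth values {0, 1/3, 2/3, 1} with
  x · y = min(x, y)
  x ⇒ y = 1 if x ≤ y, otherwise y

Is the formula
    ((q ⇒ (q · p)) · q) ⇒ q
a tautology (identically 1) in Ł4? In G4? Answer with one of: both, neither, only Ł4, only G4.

In Ł4: every assignment gives 1 — tautology.
In G4: every assignment gives 1 — tautology.

both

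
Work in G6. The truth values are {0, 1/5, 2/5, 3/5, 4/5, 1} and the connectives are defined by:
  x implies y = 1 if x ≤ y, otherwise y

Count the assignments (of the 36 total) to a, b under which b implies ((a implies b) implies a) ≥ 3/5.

value 1: 21 assignments (counts)
value 4/5: 1 assignment (counts)
value 3/5: 2 assignments (counts)
value 2/5: 3 assignments
value 1/5: 4 assignments
value 0: 5 assignments
So 24 of the 36 assignments meet the threshold.

24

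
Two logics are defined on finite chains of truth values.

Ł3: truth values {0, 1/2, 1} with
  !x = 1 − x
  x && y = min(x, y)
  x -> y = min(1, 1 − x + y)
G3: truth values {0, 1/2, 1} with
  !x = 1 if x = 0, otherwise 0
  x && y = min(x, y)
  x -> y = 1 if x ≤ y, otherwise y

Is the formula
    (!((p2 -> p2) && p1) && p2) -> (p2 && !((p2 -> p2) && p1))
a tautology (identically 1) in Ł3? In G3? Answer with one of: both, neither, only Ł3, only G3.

In Ł3: every assignment gives 1 — tautology.
In G3: every assignment gives 1 — tautology.

both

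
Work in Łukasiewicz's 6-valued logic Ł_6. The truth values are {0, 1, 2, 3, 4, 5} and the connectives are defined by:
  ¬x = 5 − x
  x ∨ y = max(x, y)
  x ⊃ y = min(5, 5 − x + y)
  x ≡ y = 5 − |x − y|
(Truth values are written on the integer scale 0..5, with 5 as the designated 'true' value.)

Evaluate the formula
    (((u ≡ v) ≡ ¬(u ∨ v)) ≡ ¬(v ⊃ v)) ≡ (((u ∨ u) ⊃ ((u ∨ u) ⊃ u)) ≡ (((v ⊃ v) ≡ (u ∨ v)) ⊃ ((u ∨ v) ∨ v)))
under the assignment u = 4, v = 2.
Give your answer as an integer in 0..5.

u ≡ v = 4 ≡ 2 = 3
u ∨ v = 4 ∨ 2 = 4
¬(u ∨ v) = ¬4 = 1
(u ≡ v) ≡ ¬(u ∨ v) = 3 ≡ 1 = 3
v ⊃ v = 2 ⊃ 2 = 5
¬(v ⊃ v) = ¬5 = 0
((u ≡ v) ≡ ¬(u ∨ v)) ≡ ¬(v ⊃ v) = 3 ≡ 0 = 2
u ∨ u = 4 ∨ 4 = 4
u ∨ u = 4 ∨ 4 = 4
(u ∨ u) ⊃ u = 4 ⊃ 4 = 5
(u ∨ u) ⊃ ((u ∨ u) ⊃ u) = 4 ⊃ 5 = 5
v ⊃ v = 2 ⊃ 2 = 5
u ∨ v = 4 ∨ 2 = 4
(v ⊃ v) ≡ (u ∨ v) = 5 ≡ 4 = 4
u ∨ v = 4 ∨ 2 = 4
(u ∨ v) ∨ v = 4 ∨ 2 = 4
((v ⊃ v) ≡ (u ∨ v)) ⊃ ((u ∨ v) ∨ v) = 4 ⊃ 4 = 5
((u ∨ u) ⊃ ((u ∨ u) ⊃ u)) ≡ (((v ⊃ v) ≡ (u ∨ v)) ⊃ ((u ∨ v) ∨ v)) = 5 ≡ 5 = 5
(((u ≡ v) ≡ ¬(u ∨ v)) ≡ ¬(v ⊃ v)) ≡ (((u ∨ u) ⊃ ((u ∨ u) ⊃ u)) ≡ (((v ⊃ v) ≡ (u ∨ v)) ⊃ ((u ∨ v) ∨ v))) = 2 ≡ 5 = 2

2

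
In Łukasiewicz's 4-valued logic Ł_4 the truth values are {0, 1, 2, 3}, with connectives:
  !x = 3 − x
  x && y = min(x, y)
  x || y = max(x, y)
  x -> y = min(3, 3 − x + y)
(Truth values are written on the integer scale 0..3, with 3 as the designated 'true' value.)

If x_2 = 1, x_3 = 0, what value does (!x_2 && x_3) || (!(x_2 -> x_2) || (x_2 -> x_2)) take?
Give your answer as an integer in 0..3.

3

!x_2 = !1 = 2
!x_2 && x_3 = 2 && 0 = 0
x_2 -> x_2 = 1 -> 1 = 3
!(x_2 -> x_2) = !3 = 0
x_2 -> x_2 = 1 -> 1 = 3
!(x_2 -> x_2) || (x_2 -> x_2) = 0 || 3 = 3
(!x_2 && x_3) || (!(x_2 -> x_2) || (x_2 -> x_2)) = 0 || 3 = 3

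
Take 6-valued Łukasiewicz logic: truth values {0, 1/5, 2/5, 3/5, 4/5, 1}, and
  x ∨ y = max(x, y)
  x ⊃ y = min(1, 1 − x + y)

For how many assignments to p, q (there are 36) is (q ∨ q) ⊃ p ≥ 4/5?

26

value 1: 21 assignments (counts)
value 4/5: 5 assignments (counts)
value 3/5: 4 assignments
value 2/5: 3 assignments
value 1/5: 2 assignments
value 0: 1 assignment
So 26 of the 36 assignments meet the threshold.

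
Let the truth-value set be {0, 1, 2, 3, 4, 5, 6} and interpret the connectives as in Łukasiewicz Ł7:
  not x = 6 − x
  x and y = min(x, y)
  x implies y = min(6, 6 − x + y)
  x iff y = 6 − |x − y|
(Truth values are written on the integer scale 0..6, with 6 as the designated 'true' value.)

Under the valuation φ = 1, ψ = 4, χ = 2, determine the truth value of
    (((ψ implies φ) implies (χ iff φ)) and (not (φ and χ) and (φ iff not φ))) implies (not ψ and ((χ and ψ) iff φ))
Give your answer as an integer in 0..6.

6

ψ implies φ = 4 implies 1 = 3
χ iff φ = 2 iff 1 = 5
(ψ implies φ) implies (χ iff φ) = 3 implies 5 = 6
φ and χ = 1 and 2 = 1
not (φ and χ) = not 1 = 5
not φ = not 1 = 5
φ iff not φ = 1 iff 5 = 2
not (φ and χ) and (φ iff not φ) = 5 and 2 = 2
((ψ implies φ) implies (χ iff φ)) and (not (φ and χ) and (φ iff not φ)) = 6 and 2 = 2
not ψ = not 4 = 2
χ and ψ = 2 and 4 = 2
(χ and ψ) iff φ = 2 iff 1 = 5
not ψ and ((χ and ψ) iff φ) = 2 and 5 = 2
(((ψ implies φ) implies (χ iff φ)) and (not (φ and χ) and (φ iff not φ))) implies (not ψ and ((χ and ψ) iff φ)) = 2 implies 2 = 6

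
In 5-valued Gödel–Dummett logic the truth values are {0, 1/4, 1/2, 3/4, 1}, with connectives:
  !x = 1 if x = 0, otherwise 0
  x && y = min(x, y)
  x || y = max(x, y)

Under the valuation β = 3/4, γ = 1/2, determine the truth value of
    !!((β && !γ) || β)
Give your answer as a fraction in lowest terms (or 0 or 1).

1

!γ = !1/2 = 0
β && !γ = 3/4 && 0 = 0
(β && !γ) || β = 0 || 3/4 = 3/4
!((β && !γ) || β) = !3/4 = 0
!!((β && !γ) || β) = !0 = 1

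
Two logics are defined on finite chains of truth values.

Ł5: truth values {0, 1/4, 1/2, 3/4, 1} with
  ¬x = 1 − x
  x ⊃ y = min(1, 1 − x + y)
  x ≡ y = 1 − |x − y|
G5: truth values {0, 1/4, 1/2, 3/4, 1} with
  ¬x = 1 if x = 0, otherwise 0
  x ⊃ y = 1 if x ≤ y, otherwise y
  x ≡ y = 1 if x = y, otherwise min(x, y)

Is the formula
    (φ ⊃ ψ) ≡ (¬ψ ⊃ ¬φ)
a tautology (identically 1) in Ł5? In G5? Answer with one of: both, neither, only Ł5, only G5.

In Ł5: every assignment gives 1 — tautology.
In G5: at φ = 1/2, ψ = 1/4 the value is 1/4 — not a tautology.

only Ł5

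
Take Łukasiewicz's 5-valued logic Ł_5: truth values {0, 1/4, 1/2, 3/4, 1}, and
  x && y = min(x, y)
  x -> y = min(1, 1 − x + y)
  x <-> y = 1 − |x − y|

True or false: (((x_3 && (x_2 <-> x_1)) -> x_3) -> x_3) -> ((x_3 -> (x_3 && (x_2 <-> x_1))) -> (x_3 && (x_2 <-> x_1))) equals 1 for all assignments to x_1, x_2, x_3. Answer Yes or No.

At x_1 = 3/4, x_2 = 1, x_3 = 0, for instance:
x_2 <-> x_1 = 1 <-> 3/4 = 3/4
x_3 && (x_2 <-> x_1) = 0 && 3/4 = 0
(x_3 && (x_2 <-> x_1)) -> x_3 = 0 -> 0 = 1
((x_3 && (x_2 <-> x_1)) -> x_3) -> x_3 = 1 -> 0 = 0
x_3 -> (x_3 && (x_2 <-> x_1)) = 0 -> 0 = 1
(x_3 -> (x_3 && (x_2 <-> x_1))) -> (x_3 && (x_2 <-> x_1)) = 1 -> 0 = 0
(((x_3 && (x_2 <-> x_1)) -> x_3) -> x_3) -> ((x_3 -> (x_3 && (x_2 <-> x_1))) -> (x_3 && (x_2 <-> x_1))) = 0 -> 0 = 1
and checking the remaining 124 assignments likewise gives ≥ 1 in every case.

Yes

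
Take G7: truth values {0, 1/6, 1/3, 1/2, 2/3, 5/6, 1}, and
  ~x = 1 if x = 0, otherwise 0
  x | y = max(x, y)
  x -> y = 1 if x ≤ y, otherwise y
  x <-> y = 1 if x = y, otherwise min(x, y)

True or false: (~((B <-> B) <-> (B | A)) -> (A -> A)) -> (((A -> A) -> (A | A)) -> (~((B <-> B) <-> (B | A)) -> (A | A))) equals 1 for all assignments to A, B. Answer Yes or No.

Yes

At A = 1/6, B = 1/6, for instance:
B <-> B = 1/6 <-> 1/6 = 1
B | A = 1/6 | 1/6 = 1/6
(B <-> B) <-> (B | A) = 1 <-> 1/6 = 1/6
~((B <-> B) <-> (B | A)) = ~1/6 = 0
A -> A = 1/6 -> 1/6 = 1
~((B <-> B) <-> (B | A)) -> (A -> A) = 0 -> 1 = 1
A | A = 1/6 | 1/6 = 1/6
(A -> A) -> (A | A) = 1 -> 1/6 = 1/6
~((B <-> B) <-> (B | A)) -> (A | A) = 0 -> 1/6 = 1
((A -> A) -> (A | A)) -> (~((B <-> B) <-> (B | A)) -> (A | A)) = 1/6 -> 1 = 1
(~((B <-> B) <-> (B | A)) -> (A -> A)) -> (((A -> A) -> (A | A)) -> (~((B <-> B) <-> (B | A)) -> (A | A))) = 1 -> 1 = 1
and checking the remaining 48 assignments likewise gives ≥ 1 in every case.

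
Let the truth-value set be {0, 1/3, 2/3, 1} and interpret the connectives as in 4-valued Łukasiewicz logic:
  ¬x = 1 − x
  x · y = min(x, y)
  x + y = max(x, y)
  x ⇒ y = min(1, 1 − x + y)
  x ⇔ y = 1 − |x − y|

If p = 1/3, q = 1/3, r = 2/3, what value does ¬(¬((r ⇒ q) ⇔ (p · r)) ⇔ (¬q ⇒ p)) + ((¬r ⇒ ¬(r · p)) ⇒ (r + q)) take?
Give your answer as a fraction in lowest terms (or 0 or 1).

r ⇒ q = 2/3 ⇒ 1/3 = 2/3
p · r = 1/3 · 2/3 = 1/3
(r ⇒ q) ⇔ (p · r) = 2/3 ⇔ 1/3 = 2/3
¬((r ⇒ q) ⇔ (p · r)) = ¬2/3 = 1/3
¬q = ¬1/3 = 2/3
¬q ⇒ p = 2/3 ⇒ 1/3 = 2/3
¬((r ⇒ q) ⇔ (p · r)) ⇔ (¬q ⇒ p) = 1/3 ⇔ 2/3 = 2/3
¬(¬((r ⇒ q) ⇔ (p · r)) ⇔ (¬q ⇒ p)) = ¬2/3 = 1/3
¬r = ¬2/3 = 1/3
r · p = 2/3 · 1/3 = 1/3
¬(r · p) = ¬1/3 = 2/3
¬r ⇒ ¬(r · p) = 1/3 ⇒ 2/3 = 1
r + q = 2/3 + 1/3 = 2/3
(¬r ⇒ ¬(r · p)) ⇒ (r + q) = 1 ⇒ 2/3 = 2/3
¬(¬((r ⇒ q) ⇔ (p · r)) ⇔ (¬q ⇒ p)) + ((¬r ⇒ ¬(r · p)) ⇒ (r + q)) = 1/3 + 2/3 = 2/3

2/3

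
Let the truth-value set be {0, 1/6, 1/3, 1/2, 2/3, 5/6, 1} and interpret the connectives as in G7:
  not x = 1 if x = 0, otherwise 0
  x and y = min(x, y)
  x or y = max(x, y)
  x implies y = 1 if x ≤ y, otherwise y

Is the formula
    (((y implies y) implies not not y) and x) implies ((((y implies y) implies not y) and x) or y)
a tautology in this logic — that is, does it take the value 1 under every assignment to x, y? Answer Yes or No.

No

Counterexample: take x = 1/3, y = 1/6.
y implies y = 1/6 implies 1/6 = 1
not y = not 1/6 = 0
not not y = not 0 = 1
(y implies y) implies not not y = 1 implies 1 = 1
((y implies y) implies not not y) and x = 1 and 1/3 = 1/3
y implies y = 1/6 implies 1/6 = 1
not y = not 1/6 = 0
(y implies y) implies not y = 1 implies 0 = 0
((y implies y) implies not y) and x = 0 and 1/3 = 0
(((y implies y) implies not y) and x) or y = 0 or 1/6 = 1/6
(((y implies y) implies not not y) and x) implies ((((y implies y) implies not y) and x) or y) = 1/3 implies 1/6 = 1/6
This gives 1/6 ≠ 1.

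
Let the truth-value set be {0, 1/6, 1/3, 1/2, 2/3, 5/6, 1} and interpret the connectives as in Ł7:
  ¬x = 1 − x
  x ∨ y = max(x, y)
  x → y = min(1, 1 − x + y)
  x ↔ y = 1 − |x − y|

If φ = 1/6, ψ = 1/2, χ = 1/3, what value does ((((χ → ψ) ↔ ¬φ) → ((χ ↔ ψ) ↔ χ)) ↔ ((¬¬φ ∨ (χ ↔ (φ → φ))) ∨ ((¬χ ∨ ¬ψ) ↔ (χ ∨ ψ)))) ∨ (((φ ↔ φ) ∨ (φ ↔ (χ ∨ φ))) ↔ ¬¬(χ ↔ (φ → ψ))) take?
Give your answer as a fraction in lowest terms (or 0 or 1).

χ → ψ = 1/3 → 1/2 = 1
¬φ = ¬1/6 = 5/6
(χ → ψ) ↔ ¬φ = 1 ↔ 5/6 = 5/6
χ ↔ ψ = 1/3 ↔ 1/2 = 5/6
(χ ↔ ψ) ↔ χ = 5/6 ↔ 1/3 = 1/2
((χ → ψ) ↔ ¬φ) → ((χ ↔ ψ) ↔ χ) = 5/6 → 1/2 = 2/3
¬φ = ¬1/6 = 5/6
¬¬φ = ¬5/6 = 1/6
φ → φ = 1/6 → 1/6 = 1
χ ↔ (φ → φ) = 1/3 ↔ 1 = 1/3
¬¬φ ∨ (χ ↔ (φ → φ)) = 1/6 ∨ 1/3 = 1/3
¬χ = ¬1/3 = 2/3
¬ψ = ¬1/2 = 1/2
¬χ ∨ ¬ψ = 2/3 ∨ 1/2 = 2/3
χ ∨ ψ = 1/3 ∨ 1/2 = 1/2
(¬χ ∨ ¬ψ) ↔ (χ ∨ ψ) = 2/3 ↔ 1/2 = 5/6
(¬¬φ ∨ (χ ↔ (φ → φ))) ∨ ((¬χ ∨ ¬ψ) ↔ (χ ∨ ψ)) = 1/3 ∨ 5/6 = 5/6
(((χ → ψ) ↔ ¬φ) → ((χ ↔ ψ) ↔ χ)) ↔ ((¬¬φ ∨ (χ ↔ (φ → φ))) ∨ ((¬χ ∨ ¬ψ) ↔ (χ ∨ ψ))) = 2/3 ↔ 5/6 = 5/6
φ ↔ φ = 1/6 ↔ 1/6 = 1
χ ∨ φ = 1/3 ∨ 1/6 = 1/3
φ ↔ (χ ∨ φ) = 1/6 ↔ 1/3 = 5/6
(φ ↔ φ) ∨ (φ ↔ (χ ∨ φ)) = 1 ∨ 5/6 = 1
φ → ψ = 1/6 → 1/2 = 1
χ ↔ (φ → ψ) = 1/3 ↔ 1 = 1/3
¬(χ ↔ (φ → ψ)) = ¬1/3 = 2/3
¬¬(χ ↔ (φ → ψ)) = ¬2/3 = 1/3
((φ ↔ φ) ∨ (φ ↔ (χ ∨ φ))) ↔ ¬¬(χ ↔ (φ → ψ)) = 1 ↔ 1/3 = 1/3
((((χ → ψ) ↔ ¬φ) → ((χ ↔ ψ) ↔ χ)) ↔ ((¬¬φ ∨ (χ ↔ (φ → φ))) ∨ ((¬χ ∨ ¬ψ) ↔ (χ ∨ ψ)))) ∨ (((φ ↔ φ) ∨ (φ ↔ (χ ∨ φ))) ↔ ¬¬(χ ↔ (φ → ψ))) = 5/6 ∨ 1/3 = 5/6

5/6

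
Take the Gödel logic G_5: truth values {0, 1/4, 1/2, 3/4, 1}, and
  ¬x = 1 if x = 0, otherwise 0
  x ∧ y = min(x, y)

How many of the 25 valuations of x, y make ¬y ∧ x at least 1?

value 1: 1 assignment (counts)
value 3/4: 1 assignment
value 1/2: 1 assignment
value 1/4: 1 assignment
value 0: 21 assignments
So 1 of the 25 assignments meets the threshold.

1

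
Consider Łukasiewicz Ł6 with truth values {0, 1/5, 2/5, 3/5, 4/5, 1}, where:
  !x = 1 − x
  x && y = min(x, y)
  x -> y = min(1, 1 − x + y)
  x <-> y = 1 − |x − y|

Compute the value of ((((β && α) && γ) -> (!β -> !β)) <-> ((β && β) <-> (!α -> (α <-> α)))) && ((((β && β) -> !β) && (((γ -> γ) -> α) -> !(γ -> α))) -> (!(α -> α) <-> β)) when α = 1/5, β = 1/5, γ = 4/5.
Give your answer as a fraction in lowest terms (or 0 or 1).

β && α = 1/5 && 1/5 = 1/5
(β && α) && γ = 1/5 && 4/5 = 1/5
!β = !1/5 = 4/5
!β = !1/5 = 4/5
!β -> !β = 4/5 -> 4/5 = 1
((β && α) && γ) -> (!β -> !β) = 1/5 -> 1 = 1
β && β = 1/5 && 1/5 = 1/5
!α = !1/5 = 4/5
α <-> α = 1/5 <-> 1/5 = 1
!α -> (α <-> α) = 4/5 -> 1 = 1
(β && β) <-> (!α -> (α <-> α)) = 1/5 <-> 1 = 1/5
(((β && α) && γ) -> (!β -> !β)) <-> ((β && β) <-> (!α -> (α <-> α))) = 1 <-> 1/5 = 1/5
β && β = 1/5 && 1/5 = 1/5
!β = !1/5 = 4/5
(β && β) -> !β = 1/5 -> 4/5 = 1
γ -> γ = 4/5 -> 4/5 = 1
(γ -> γ) -> α = 1 -> 1/5 = 1/5
γ -> α = 4/5 -> 1/5 = 2/5
!(γ -> α) = !2/5 = 3/5
((γ -> γ) -> α) -> !(γ -> α) = 1/5 -> 3/5 = 1
((β && β) -> !β) && (((γ -> γ) -> α) -> !(γ -> α)) = 1 && 1 = 1
α -> α = 1/5 -> 1/5 = 1
!(α -> α) = !1 = 0
!(α -> α) <-> β = 0 <-> 1/5 = 4/5
(((β && β) -> !β) && (((γ -> γ) -> α) -> !(γ -> α))) -> (!(α -> α) <-> β) = 1 -> 4/5 = 4/5
((((β && α) && γ) -> (!β -> !β)) <-> ((β && β) <-> (!α -> (α <-> α)))) && ((((β && β) -> !β) && (((γ -> γ) -> α) -> !(γ -> α))) -> (!(α -> α) <-> β)) = 1/5 && 4/5 = 1/5

1/5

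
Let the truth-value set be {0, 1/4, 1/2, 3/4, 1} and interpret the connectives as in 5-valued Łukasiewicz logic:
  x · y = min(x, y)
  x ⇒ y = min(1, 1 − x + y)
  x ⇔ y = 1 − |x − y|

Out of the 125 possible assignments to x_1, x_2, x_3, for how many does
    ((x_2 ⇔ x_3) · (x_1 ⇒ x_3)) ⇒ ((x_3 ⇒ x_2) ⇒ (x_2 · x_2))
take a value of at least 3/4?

value 1: 95 assignments (counts)
value 3/4: 16 assignments (counts)
value 1/2: 10 assignments
value 1/4: 3 assignments
value 0: 1 assignment
So 111 of the 125 assignments meet the threshold.

111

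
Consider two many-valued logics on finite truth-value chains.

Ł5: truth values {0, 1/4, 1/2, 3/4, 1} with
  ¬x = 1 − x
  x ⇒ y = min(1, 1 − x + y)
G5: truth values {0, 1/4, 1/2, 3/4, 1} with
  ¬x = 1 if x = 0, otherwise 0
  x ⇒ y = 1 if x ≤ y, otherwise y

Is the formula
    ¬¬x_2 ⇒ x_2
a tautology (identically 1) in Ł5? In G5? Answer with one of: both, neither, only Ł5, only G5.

only Ł5

In Ł5: every assignment gives 1 — tautology.
In G5: at x_2 = 1/4 the value is 1/4 — not a tautology.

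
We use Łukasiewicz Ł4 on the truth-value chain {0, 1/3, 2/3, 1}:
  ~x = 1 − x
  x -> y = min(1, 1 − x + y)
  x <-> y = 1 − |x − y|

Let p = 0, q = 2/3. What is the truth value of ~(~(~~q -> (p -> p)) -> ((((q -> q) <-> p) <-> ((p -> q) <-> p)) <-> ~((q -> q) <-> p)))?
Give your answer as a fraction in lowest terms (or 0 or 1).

~q = ~2/3 = 1/3
~~q = ~1/3 = 2/3
p -> p = 0 -> 0 = 1
~~q -> (p -> p) = 2/3 -> 1 = 1
~(~~q -> (p -> p)) = ~1 = 0
q -> q = 2/3 -> 2/3 = 1
(q -> q) <-> p = 1 <-> 0 = 0
p -> q = 0 -> 2/3 = 1
(p -> q) <-> p = 1 <-> 0 = 0
((q -> q) <-> p) <-> ((p -> q) <-> p) = 0 <-> 0 = 1
q -> q = 2/3 -> 2/3 = 1
(q -> q) <-> p = 1 <-> 0 = 0
~((q -> q) <-> p) = ~0 = 1
(((q -> q) <-> p) <-> ((p -> q) <-> p)) <-> ~((q -> q) <-> p) = 1 <-> 1 = 1
~(~~q -> (p -> p)) -> ((((q -> q) <-> p) <-> ((p -> q) <-> p)) <-> ~((q -> q) <-> p)) = 0 -> 1 = 1
~(~(~~q -> (p -> p)) -> ((((q -> q) <-> p) <-> ((p -> q) <-> p)) <-> ~((q -> q) <-> p))) = ~1 = 0

0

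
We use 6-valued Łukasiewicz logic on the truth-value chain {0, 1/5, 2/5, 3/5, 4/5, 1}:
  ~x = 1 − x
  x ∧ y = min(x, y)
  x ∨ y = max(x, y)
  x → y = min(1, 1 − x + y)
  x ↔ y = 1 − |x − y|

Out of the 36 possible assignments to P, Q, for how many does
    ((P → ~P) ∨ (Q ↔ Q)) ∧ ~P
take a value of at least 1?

6

value 1: 6 assignments (counts)
value 4/5: 6 assignments
value 3/5: 6 assignments
value 2/5: 6 assignments
value 1/5: 6 assignments
value 0: 6 assignments
So 6 of the 36 assignments meet the threshold.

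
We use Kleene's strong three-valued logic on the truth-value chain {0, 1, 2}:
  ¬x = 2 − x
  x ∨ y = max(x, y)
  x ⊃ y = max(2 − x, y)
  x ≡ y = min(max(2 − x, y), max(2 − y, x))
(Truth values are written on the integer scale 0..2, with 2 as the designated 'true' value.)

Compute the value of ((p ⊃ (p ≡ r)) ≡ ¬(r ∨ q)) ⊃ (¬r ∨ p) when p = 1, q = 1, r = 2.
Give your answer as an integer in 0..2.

1

p ≡ r = 1 ≡ 2 = 1
p ⊃ (p ≡ r) = 1 ⊃ 1 = 1
r ∨ q = 2 ∨ 1 = 2
¬(r ∨ q) = ¬2 = 0
(p ⊃ (p ≡ r)) ≡ ¬(r ∨ q) = 1 ≡ 0 = 1
¬r = ¬2 = 0
¬r ∨ p = 0 ∨ 1 = 1
((p ⊃ (p ≡ r)) ≡ ¬(r ∨ q)) ⊃ (¬r ∨ p) = 1 ⊃ 1 = 1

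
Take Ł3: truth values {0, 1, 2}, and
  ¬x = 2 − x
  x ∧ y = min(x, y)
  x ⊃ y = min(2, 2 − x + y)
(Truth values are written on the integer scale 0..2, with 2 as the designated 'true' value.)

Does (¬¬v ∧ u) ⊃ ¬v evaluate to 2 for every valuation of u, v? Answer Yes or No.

Counterexample: take u = 1, v = 2.
¬v = ¬2 = 0
¬¬v = ¬0 = 2
¬¬v ∧ u = 2 ∧ 1 = 1
¬v = ¬2 = 0
(¬¬v ∧ u) ⊃ ¬v = 1 ⊃ 0 = 1
This gives 1 ≠ 2.

No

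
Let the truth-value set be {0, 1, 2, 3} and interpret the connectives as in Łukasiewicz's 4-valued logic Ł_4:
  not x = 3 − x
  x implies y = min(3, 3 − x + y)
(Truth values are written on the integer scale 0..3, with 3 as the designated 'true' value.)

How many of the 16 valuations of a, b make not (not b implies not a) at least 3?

a = 0, b = 0 ↦ 0  <
a = 0, b = 1 ↦ 0  <
a = 0, b = 2 ↦ 0  <
a = 0, b = 3 ↦ 0  <
a = 1, b = 0 ↦ 1  <
a = 1, b = 1 ↦ 0  <
a = 1, b = 2 ↦ 0  <
a = 1, b = 3 ↦ 0  <
a = 2, b = 0 ↦ 2  <
a = 2, b = 1 ↦ 1  <
a = 2, b = 2 ↦ 0  <
a = 2, b = 3 ↦ 0  <
a = 3, b = 0 ↦ 3  ≥
a = 3, b = 1 ↦ 2  <
a = 3, b = 2 ↦ 1  <
a = 3, b = 3 ↦ 0  <
So 1 of the 16 assignments meets the threshold.

1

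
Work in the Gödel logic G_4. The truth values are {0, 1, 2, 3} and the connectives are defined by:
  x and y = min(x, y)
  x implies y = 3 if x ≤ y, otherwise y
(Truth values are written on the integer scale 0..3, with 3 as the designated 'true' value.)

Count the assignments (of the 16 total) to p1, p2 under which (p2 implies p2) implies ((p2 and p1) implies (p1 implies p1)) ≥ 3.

16

p1 = 0, p2 = 0 ↦ 3  ≥
p1 = 0, p2 = 1 ↦ 3  ≥
p1 = 0, p2 = 2 ↦ 3  ≥
p1 = 0, p2 = 3 ↦ 3  ≥
p1 = 1, p2 = 0 ↦ 3  ≥
p1 = 1, p2 = 1 ↦ 3  ≥
p1 = 1, p2 = 2 ↦ 3  ≥
p1 = 1, p2 = 3 ↦ 3  ≥
p1 = 2, p2 = 0 ↦ 3  ≥
p1 = 2, p2 = 1 ↦ 3  ≥
p1 = 2, p2 = 2 ↦ 3  ≥
p1 = 2, p2 = 3 ↦ 3  ≥
p1 = 3, p2 = 0 ↦ 3  ≥
p1 = 3, p2 = 1 ↦ 3  ≥
p1 = 3, p2 = 2 ↦ 3  ≥
p1 = 3, p2 = 3 ↦ 3  ≥
So 16 of the 16 assignments meet the threshold.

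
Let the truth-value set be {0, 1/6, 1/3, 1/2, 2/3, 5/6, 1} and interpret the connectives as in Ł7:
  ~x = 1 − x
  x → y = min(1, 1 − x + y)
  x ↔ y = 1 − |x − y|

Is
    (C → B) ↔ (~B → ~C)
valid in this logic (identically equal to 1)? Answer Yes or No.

At B = 0, C = 1/6, for instance:
C → B = 1/6 → 0 = 5/6
~B = ~0 = 1
~C = ~1/6 = 5/6
~B → ~C = 1 → 5/6 = 5/6
(C → B) ↔ (~B → ~C) = 5/6 ↔ 5/6 = 1
and checking the remaining 48 assignments likewise gives ≥ 1 in every case.

Yes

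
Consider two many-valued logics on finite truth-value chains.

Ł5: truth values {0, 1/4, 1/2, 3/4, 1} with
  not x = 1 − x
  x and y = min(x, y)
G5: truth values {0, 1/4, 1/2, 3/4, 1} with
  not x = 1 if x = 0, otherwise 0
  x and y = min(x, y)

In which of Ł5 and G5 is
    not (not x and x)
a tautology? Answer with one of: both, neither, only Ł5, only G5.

In Ł5: at x = 1/4 the value is 3/4 — not a tautology.
In G5: every assignment gives 1 — tautology.

only G5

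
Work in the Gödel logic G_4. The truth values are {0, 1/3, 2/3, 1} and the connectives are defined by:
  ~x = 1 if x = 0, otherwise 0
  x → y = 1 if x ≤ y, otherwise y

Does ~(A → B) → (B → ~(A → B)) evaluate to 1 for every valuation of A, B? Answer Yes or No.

Yes

A = 0, B = 0 ↦ 1
A = 0, B = 1/3 ↦ 1
A = 0, B = 2/3 ↦ 1
A = 0, B = 1 ↦ 1
A = 1/3, B = 0 ↦ 1
A = 1/3, B = 1/3 ↦ 1
A = 1/3, B = 2/3 ↦ 1
A = 1/3, B = 1 ↦ 1
A = 2/3, B = 0 ↦ 1
A = 2/3, B = 1/3 ↦ 1
A = 2/3, B = 2/3 ↦ 1
A = 2/3, B = 1 ↦ 1
A = 1, B = 0 ↦ 1
A = 1, B = 1/3 ↦ 1
A = 1, B = 2/3 ↦ 1
A = 1, B = 1 ↦ 1
Every assignment gives a value ≥ 1.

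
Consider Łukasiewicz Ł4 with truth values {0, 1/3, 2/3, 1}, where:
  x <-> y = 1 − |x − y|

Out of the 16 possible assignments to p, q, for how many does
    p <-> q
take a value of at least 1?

4

p = 0, q = 0 ↦ 1  ≥
p = 0, q = 1/3 ↦ 2/3  <
p = 0, q = 2/3 ↦ 1/3  <
p = 0, q = 1 ↦ 0  <
p = 1/3, q = 0 ↦ 2/3  <
p = 1/3, q = 1/3 ↦ 1  ≥
p = 1/3, q = 2/3 ↦ 2/3  <
p = 1/3, q = 1 ↦ 1/3  <
p = 2/3, q = 0 ↦ 1/3  <
p = 2/3, q = 1/3 ↦ 2/3  <
p = 2/3, q = 2/3 ↦ 1  ≥
p = 2/3, q = 1 ↦ 2/3  <
p = 1, q = 0 ↦ 0  <
p = 1, q = 1/3 ↦ 1/3  <
p = 1, q = 2/3 ↦ 2/3  <
p = 1, q = 1 ↦ 1  ≥
So 4 of the 16 assignments meet the threshold.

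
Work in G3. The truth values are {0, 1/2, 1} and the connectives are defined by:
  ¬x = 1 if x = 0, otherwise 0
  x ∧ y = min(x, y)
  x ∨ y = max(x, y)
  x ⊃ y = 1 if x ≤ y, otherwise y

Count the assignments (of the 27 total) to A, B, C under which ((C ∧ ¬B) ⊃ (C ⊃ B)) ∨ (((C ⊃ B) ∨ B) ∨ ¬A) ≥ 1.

23

value 1: 23 assignments (counts)
value 0: 4 assignments
So 23 of the 27 assignments meet the threshold.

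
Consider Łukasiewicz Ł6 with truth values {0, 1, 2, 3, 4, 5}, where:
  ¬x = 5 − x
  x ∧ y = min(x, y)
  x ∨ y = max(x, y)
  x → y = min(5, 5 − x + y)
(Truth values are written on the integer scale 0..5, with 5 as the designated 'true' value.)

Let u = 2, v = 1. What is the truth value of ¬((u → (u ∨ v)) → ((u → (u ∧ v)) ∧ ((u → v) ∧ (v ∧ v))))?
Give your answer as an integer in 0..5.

u ∨ v = 2 ∨ 1 = 2
u → (u ∨ v) = 2 → 2 = 5
u ∧ v = 2 ∧ 1 = 1
u → (u ∧ v) = 2 → 1 = 4
u → v = 2 → 1 = 4
v ∧ v = 1 ∧ 1 = 1
(u → v) ∧ (v ∧ v) = 4 ∧ 1 = 1
(u → (u ∧ v)) ∧ ((u → v) ∧ (v ∧ v)) = 4 ∧ 1 = 1
(u → (u ∨ v)) → ((u → (u ∧ v)) ∧ ((u → v) ∧ (v ∧ v))) = 5 → 1 = 1
¬((u → (u ∨ v)) → ((u → (u ∧ v)) ∧ ((u → v) ∧ (v ∧ v)))) = ¬1 = 4

4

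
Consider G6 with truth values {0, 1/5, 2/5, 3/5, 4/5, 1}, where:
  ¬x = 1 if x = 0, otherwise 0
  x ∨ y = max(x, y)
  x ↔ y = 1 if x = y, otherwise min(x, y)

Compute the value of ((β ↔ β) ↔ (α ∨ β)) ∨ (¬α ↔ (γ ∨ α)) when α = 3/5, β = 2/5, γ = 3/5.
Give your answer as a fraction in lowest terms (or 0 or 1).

β ↔ β = 2/5 ↔ 2/5 = 1
α ∨ β = 3/5 ∨ 2/5 = 3/5
(β ↔ β) ↔ (α ∨ β) = 1 ↔ 3/5 = 3/5
¬α = ¬3/5 = 0
γ ∨ α = 3/5 ∨ 3/5 = 3/5
¬α ↔ (γ ∨ α) = 0 ↔ 3/5 = 0
((β ↔ β) ↔ (α ∨ β)) ∨ (¬α ↔ (γ ∨ α)) = 3/5 ∨ 0 = 3/5

3/5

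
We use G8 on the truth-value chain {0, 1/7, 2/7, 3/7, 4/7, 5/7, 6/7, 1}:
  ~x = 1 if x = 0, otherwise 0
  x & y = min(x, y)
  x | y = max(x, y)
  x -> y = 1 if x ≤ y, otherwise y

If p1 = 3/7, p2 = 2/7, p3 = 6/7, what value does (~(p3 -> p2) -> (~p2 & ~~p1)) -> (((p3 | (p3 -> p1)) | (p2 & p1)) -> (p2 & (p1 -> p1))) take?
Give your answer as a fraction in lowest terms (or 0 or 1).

2/7

p3 -> p2 = 6/7 -> 2/7 = 2/7
~(p3 -> p2) = ~2/7 = 0
~p2 = ~2/7 = 0
~p1 = ~3/7 = 0
~~p1 = ~0 = 1
~p2 & ~~p1 = 0 & 1 = 0
~(p3 -> p2) -> (~p2 & ~~p1) = 0 -> 0 = 1
p3 -> p1 = 6/7 -> 3/7 = 3/7
p3 | (p3 -> p1) = 6/7 | 3/7 = 6/7
p2 & p1 = 2/7 & 3/7 = 2/7
(p3 | (p3 -> p1)) | (p2 & p1) = 6/7 | 2/7 = 6/7
p1 -> p1 = 3/7 -> 3/7 = 1
p2 & (p1 -> p1) = 2/7 & 1 = 2/7
((p3 | (p3 -> p1)) | (p2 & p1)) -> (p2 & (p1 -> p1)) = 6/7 -> 2/7 = 2/7
(~(p3 -> p2) -> (~p2 & ~~p1)) -> (((p3 | (p3 -> p1)) | (p2 & p1)) -> (p2 & (p1 -> p1))) = 1 -> 2/7 = 2/7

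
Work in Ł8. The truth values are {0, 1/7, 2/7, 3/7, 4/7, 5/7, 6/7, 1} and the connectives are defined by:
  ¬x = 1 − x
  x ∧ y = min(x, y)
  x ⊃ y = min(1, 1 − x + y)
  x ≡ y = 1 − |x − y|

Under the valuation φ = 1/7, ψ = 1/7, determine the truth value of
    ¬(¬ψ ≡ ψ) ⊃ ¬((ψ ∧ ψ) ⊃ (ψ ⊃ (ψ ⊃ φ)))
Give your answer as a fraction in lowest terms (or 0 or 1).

2/7

¬ψ = ¬1/7 = 6/7
¬ψ ≡ ψ = 6/7 ≡ 1/7 = 2/7
¬(¬ψ ≡ ψ) = ¬2/7 = 5/7
ψ ∧ ψ = 1/7 ∧ 1/7 = 1/7
ψ ⊃ φ = 1/7 ⊃ 1/7 = 1
ψ ⊃ (ψ ⊃ φ) = 1/7 ⊃ 1 = 1
(ψ ∧ ψ) ⊃ (ψ ⊃ (ψ ⊃ φ)) = 1/7 ⊃ 1 = 1
¬((ψ ∧ ψ) ⊃ (ψ ⊃ (ψ ⊃ φ))) = ¬1 = 0
¬(¬ψ ≡ ψ) ⊃ ¬((ψ ∧ ψ) ⊃ (ψ ⊃ (ψ ⊃ φ))) = 5/7 ⊃ 0 = 2/7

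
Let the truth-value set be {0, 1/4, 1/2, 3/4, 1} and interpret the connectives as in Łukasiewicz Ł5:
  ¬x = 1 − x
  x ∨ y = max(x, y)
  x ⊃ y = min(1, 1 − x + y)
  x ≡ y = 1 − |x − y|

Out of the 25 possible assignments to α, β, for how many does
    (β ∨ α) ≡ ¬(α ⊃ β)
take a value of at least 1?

value 1: 5 assignments (counts)
value 3/4: 5 assignments
value 1/2: 5 assignments
value 1/4: 5 assignments
value 0: 5 assignments
So 5 of the 25 assignments meet the threshold.

5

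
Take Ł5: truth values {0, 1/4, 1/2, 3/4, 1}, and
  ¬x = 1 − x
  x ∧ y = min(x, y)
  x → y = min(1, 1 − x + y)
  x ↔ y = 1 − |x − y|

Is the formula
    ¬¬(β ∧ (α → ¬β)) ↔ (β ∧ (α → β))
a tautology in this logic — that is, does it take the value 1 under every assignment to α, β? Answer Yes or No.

Counterexample: take α = 1/4, β = 1.
¬β = ¬1 = 0
α → ¬β = 1/4 → 0 = 3/4
β ∧ (α → ¬β) = 1 ∧ 3/4 = 3/4
¬(β ∧ (α → ¬β)) = ¬3/4 = 1/4
¬¬(β ∧ (α → ¬β)) = ¬1/4 = 3/4
α → β = 1/4 → 1 = 1
β ∧ (α → β) = 1 ∧ 1 = 1
¬¬(β ∧ (α → ¬β)) ↔ (β ∧ (α → β)) = 3/4 ↔ 1 = 3/4
This gives 3/4 ≠ 1.

No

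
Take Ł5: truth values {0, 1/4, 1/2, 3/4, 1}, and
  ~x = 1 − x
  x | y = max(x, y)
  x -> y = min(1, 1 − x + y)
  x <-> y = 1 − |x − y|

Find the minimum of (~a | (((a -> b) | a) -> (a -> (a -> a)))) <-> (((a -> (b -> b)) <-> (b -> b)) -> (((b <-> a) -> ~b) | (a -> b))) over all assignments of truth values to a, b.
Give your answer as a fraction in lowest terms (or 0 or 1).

Take a = 3/4, b = 1/2:
~a = ~3/4 = 1/4
a -> b = 3/4 -> 1/2 = 3/4
(a -> b) | a = 3/4 | 3/4 = 3/4
a -> a = 3/4 -> 3/4 = 1
a -> (a -> a) = 3/4 -> 1 = 1
((a -> b) | a) -> (a -> (a -> a)) = 3/4 -> 1 = 1
~a | (((a -> b) | a) -> (a -> (a -> a))) = 1/4 | 1 = 1
b -> b = 1/2 -> 1/2 = 1
a -> (b -> b) = 3/4 -> 1 = 1
b -> b = 1/2 -> 1/2 = 1
(a -> (b -> b)) <-> (b -> b) = 1 <-> 1 = 1
b <-> a = 1/2 <-> 3/4 = 3/4
~b = ~1/2 = 1/2
(b <-> a) -> ~b = 3/4 -> 1/2 = 3/4
a -> b = 3/4 -> 1/2 = 3/4
((b <-> a) -> ~b) | (a -> b) = 3/4 | 3/4 = 3/4
((a -> (b -> b)) <-> (b -> b)) -> (((b <-> a) -> ~b) | (a -> b)) = 1 -> 3/4 = 3/4
(~a | (((a -> b) | a) -> (a -> (a -> a)))) <-> (((a -> (b -> b)) <-> (b -> b)) -> (((b <-> a) -> ~b) | (a -> b))) = 1 <-> 3/4 = 3/4
No assignment yields a value below 3/4, so this is the minimum.

3/4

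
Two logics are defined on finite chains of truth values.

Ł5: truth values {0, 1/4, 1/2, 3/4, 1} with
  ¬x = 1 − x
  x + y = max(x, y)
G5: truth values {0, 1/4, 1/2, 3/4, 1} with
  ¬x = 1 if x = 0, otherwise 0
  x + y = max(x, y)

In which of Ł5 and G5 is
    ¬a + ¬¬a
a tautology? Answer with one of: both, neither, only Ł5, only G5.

In Ł5: at a = 1/4 the value is 3/4 — not a tautology.
In G5: every assignment gives 1 — tautology.

only G5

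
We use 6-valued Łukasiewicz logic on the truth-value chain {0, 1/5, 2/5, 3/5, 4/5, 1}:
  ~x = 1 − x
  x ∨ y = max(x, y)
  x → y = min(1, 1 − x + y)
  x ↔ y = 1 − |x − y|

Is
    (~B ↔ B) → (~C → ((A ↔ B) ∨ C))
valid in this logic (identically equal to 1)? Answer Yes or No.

No

Counterexample: take A = 0, B = 2/5, C = 0.
~B = ~2/5 = 3/5
~B ↔ B = 3/5 ↔ 2/5 = 4/5
~C = ~0 = 1
A ↔ B = 0 ↔ 2/5 = 3/5
(A ↔ B) ∨ C = 3/5 ∨ 0 = 3/5
~C → ((A ↔ B) ∨ C) = 1 → 3/5 = 3/5
(~B ↔ B) → (~C → ((A ↔ B) ∨ C)) = 4/5 → 3/5 = 4/5
This gives 4/5 ≠ 1.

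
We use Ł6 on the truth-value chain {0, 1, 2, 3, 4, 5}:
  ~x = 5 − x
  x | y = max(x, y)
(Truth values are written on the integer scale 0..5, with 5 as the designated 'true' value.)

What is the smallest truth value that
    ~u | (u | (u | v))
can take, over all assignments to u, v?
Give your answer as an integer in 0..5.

Take u = 2, v = 0:
~u = ~2 = 3
u | v = 2 | 0 = 2
u | (u | v) = 2 | 2 = 2
~u | (u | (u | v)) = 3 | 2 = 3
No assignment yields a value below 3, so this is the minimum.

3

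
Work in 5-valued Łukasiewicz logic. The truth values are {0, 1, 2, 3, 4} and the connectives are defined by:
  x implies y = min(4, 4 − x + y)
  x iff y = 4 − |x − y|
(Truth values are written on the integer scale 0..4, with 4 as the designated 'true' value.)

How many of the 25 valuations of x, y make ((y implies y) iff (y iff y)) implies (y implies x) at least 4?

15

value 4: 15 assignments (counts)
value 3: 4 assignments
value 2: 3 assignments
value 1: 2 assignments
value 0: 1 assignment
So 15 of the 25 assignments meet the threshold.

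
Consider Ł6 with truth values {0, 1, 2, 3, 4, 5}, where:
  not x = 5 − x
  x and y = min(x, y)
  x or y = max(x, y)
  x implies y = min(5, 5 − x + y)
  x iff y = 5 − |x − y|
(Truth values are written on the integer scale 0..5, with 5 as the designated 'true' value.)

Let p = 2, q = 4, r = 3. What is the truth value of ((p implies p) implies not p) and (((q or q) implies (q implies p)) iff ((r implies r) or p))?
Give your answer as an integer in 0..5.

p implies p = 2 implies 2 = 5
not p = not 2 = 3
(p implies p) implies not p = 5 implies 3 = 3
q or q = 4 or 4 = 4
q implies p = 4 implies 2 = 3
(q or q) implies (q implies p) = 4 implies 3 = 4
r implies r = 3 implies 3 = 5
(r implies r) or p = 5 or 2 = 5
((q or q) implies (q implies p)) iff ((r implies r) or p) = 4 iff 5 = 4
((p implies p) implies not p) and (((q or q) implies (q implies p)) iff ((r implies r) or p)) = 3 and 4 = 3

3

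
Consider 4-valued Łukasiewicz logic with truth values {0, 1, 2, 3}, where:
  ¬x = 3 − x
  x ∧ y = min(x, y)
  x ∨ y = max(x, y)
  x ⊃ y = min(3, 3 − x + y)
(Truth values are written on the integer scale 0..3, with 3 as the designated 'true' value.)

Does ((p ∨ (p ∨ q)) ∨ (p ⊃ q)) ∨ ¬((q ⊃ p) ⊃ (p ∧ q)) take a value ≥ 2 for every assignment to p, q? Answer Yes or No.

p = 0, q = 0 ↦ 3
p = 0, q = 1 ↦ 3
p = 0, q = 2 ↦ 3
p = 0, q = 3 ↦ 3
p = 1, q = 0 ↦ 3
p = 1, q = 1 ↦ 3
p = 1, q = 2 ↦ 3
p = 1, q = 3 ↦ 3
p = 2, q = 0 ↦ 3
p = 2, q = 1 ↦ 2
p = 2, q = 2 ↦ 3
p = 2, q = 3 ↦ 3
p = 3, q = 0 ↦ 3
p = 3, q = 1 ↦ 3
p = 3, q = 2 ↦ 3
p = 3, q = 3 ↦ 3
Every assignment gives a value ≥ 2.

Yes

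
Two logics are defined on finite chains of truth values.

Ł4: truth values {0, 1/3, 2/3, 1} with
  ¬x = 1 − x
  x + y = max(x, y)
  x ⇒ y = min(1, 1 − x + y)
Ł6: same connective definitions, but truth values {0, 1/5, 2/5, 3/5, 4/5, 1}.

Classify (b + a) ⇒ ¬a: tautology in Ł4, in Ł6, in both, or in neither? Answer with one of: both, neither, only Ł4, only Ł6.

neither

In Ł4: at a = 1/3, b = 1 the value is 2/3 — not a tautology.
In Ł6: at a = 1/5, b = 1 the value is 4/5 — not a tautology.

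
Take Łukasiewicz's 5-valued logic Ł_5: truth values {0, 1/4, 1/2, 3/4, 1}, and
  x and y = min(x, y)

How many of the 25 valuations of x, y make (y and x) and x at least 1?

value 1: 1 assignment (counts)
value 3/4: 3 assignments
value 1/2: 5 assignments
value 1/4: 7 assignments
value 0: 9 assignments
So 1 of the 25 assignments meets the threshold.

1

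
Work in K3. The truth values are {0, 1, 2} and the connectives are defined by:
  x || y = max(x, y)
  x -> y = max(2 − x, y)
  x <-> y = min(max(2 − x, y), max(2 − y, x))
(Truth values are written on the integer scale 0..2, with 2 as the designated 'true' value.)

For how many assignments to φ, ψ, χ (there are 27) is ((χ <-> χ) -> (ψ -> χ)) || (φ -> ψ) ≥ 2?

23

value 2: 23 assignments (counts)
value 1: 4 assignments
So 23 of the 27 assignments meet the threshold.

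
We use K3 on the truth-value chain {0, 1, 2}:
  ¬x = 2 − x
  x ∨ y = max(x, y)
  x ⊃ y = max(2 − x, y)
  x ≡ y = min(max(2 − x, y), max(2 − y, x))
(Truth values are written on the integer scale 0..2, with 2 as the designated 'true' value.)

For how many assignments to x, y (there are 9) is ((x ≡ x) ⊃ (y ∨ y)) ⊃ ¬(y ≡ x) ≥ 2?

3

x = 0, y = 0 ↦ 2  ≥
x = 0, y = 1 ↦ 1  <
x = 0, y = 2 ↦ 2  ≥
x = 1, y = 0 ↦ 1  <
x = 1, y = 1 ↦ 1  <
x = 1, y = 2 ↦ 1  <
x = 2, y = 0 ↦ 2  ≥
x = 2, y = 1 ↦ 1  <
x = 2, y = 2 ↦ 0  <
So 3 of the 9 assignments meet the threshold.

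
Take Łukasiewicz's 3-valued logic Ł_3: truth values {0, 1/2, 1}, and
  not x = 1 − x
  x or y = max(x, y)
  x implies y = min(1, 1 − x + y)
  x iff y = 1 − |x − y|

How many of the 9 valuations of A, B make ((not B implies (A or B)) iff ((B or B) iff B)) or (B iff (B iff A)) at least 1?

A = 0, B = 0 ↦ 0  <
A = 0, B = 1/2 ↦ 1  ≥
A = 0, B = 1 ↦ 1  ≥
A = 1/2, B = 0 ↦ 1/2  <
A = 1/2, B = 1/2 ↦ 1  ≥
A = 1/2, B = 1 ↦ 1  ≥
A = 1, B = 0 ↦ 1  ≥
A = 1, B = 1/2 ↦ 1  ≥
A = 1, B = 1 ↦ 1  ≥
So 7 of the 9 assignments meet the threshold.

7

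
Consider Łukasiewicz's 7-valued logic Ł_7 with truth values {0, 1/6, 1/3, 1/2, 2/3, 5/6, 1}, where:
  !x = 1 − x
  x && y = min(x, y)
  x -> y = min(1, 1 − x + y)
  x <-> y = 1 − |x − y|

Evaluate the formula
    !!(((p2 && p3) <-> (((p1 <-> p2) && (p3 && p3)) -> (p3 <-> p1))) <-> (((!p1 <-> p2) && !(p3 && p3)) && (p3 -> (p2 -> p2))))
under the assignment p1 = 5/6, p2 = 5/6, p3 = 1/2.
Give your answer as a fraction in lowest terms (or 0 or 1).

p2 && p3 = 5/6 && 1/2 = 1/2
p1 <-> p2 = 5/6 <-> 5/6 = 1
p3 && p3 = 1/2 && 1/2 = 1/2
(p1 <-> p2) && (p3 && p3) = 1 && 1/2 = 1/2
p3 <-> p1 = 1/2 <-> 5/6 = 2/3
((p1 <-> p2) && (p3 && p3)) -> (p3 <-> p1) = 1/2 -> 2/3 = 1
(p2 && p3) <-> (((p1 <-> p2) && (p3 && p3)) -> (p3 <-> p1)) = 1/2 <-> 1 = 1/2
!p1 = !5/6 = 1/6
!p1 <-> p2 = 1/6 <-> 5/6 = 1/3
p3 && p3 = 1/2 && 1/2 = 1/2
!(p3 && p3) = !1/2 = 1/2
(!p1 <-> p2) && !(p3 && p3) = 1/3 && 1/2 = 1/3
p2 -> p2 = 5/6 -> 5/6 = 1
p3 -> (p2 -> p2) = 1/2 -> 1 = 1
((!p1 <-> p2) && !(p3 && p3)) && (p3 -> (p2 -> p2)) = 1/3 && 1 = 1/3
((p2 && p3) <-> (((p1 <-> p2) && (p3 && p3)) -> (p3 <-> p1))) <-> (((!p1 <-> p2) && !(p3 && p3)) && (p3 -> (p2 -> p2))) = 1/2 <-> 1/3 = 5/6
!(((p2 && p3) <-> (((p1 <-> p2) && (p3 && p3)) -> (p3 <-> p1))) <-> (((!p1 <-> p2) && !(p3 && p3)) && (p3 -> (p2 -> p2)))) = !5/6 = 1/6
!!(((p2 && p3) <-> (((p1 <-> p2) && (p3 && p3)) -> (p3 <-> p1))) <-> (((!p1 <-> p2) && !(p3 && p3)) && (p3 -> (p2 -> p2)))) = !1/6 = 5/6

5/6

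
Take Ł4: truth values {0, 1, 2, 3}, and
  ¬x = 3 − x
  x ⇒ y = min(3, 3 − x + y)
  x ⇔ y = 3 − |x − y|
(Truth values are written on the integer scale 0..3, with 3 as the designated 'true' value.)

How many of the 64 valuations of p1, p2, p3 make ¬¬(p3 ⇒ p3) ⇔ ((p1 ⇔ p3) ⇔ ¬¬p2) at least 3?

16

value 3: 16 assignments (counts)
value 2: 26 assignments
value 1: 16 assignments
value 0: 6 assignments
So 16 of the 64 assignments meet the threshold.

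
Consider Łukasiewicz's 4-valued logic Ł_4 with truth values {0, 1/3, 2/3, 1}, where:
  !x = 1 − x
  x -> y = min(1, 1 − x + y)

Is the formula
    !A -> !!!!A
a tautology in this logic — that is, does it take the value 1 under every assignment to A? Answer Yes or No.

No

Counterexample: take A = 0.
!A = !0 = 1
!A = !0 = 1
!!A = !1 = 0
!!!A = !0 = 1
!!!!A = !1 = 0
!A -> !!!!A = 1 -> 0 = 0
This gives 0 ≠ 1.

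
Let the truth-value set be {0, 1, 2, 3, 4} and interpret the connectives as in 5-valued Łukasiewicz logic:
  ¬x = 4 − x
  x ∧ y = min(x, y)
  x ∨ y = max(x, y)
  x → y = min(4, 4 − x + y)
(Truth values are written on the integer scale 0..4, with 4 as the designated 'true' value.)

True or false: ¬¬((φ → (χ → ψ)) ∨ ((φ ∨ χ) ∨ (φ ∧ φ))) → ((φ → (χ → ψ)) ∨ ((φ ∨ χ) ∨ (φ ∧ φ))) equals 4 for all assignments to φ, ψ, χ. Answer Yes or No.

Yes

At φ = 1, ψ = 2, χ = 2, for instance:
χ → ψ = 2 → 2 = 4
φ → (χ → ψ) = 1 → 4 = 4
φ ∨ χ = 1 ∨ 2 = 2
φ ∧ φ = 1 ∧ 1 = 1
(φ ∨ χ) ∨ (φ ∧ φ) = 2 ∨ 1 = 2
(φ → (χ → ψ)) ∨ ((φ ∨ χ) ∨ (φ ∧ φ)) = 4 ∨ 2 = 4
¬((φ → (χ → ψ)) ∨ ((φ ∨ χ) ∨ (φ ∧ φ))) = ¬4 = 0
¬¬((φ → (χ → ψ)) ∨ ((φ ∨ χ) ∨ (φ ∧ φ))) = ¬0 = 4
¬¬((φ → (χ → ψ)) ∨ ((φ ∨ χ) ∨ (φ ∧ φ))) → ((φ → (χ → ψ)) ∨ ((φ ∨ χ) ∨ (φ ∧ φ))) = 4 → 4 = 4
and checking the remaining 124 assignments likewise gives ≥ 4 in every case.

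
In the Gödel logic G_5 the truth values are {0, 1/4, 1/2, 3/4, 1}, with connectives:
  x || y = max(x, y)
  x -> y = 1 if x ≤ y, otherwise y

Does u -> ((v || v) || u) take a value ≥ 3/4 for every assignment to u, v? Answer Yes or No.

Yes

At u = 1/2, v = 1/4, for instance:
v || v = 1/4 || 1/4 = 1/4
(v || v) || u = 1/4 || 1/2 = 1/2
u -> ((v || v) || u) = 1/2 -> 1/2 = 1
and checking the remaining 24 assignments likewise gives ≥ 3/4 in every case.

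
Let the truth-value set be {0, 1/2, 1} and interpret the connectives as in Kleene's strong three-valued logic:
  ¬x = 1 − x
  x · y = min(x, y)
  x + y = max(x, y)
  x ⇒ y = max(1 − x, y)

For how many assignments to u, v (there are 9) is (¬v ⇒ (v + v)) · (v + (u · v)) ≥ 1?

3

u = 0, v = 0 ↦ 0  <
u = 0, v = 1/2 ↦ 1/2  <
u = 0, v = 1 ↦ 1  ≥
u = 1/2, v = 0 ↦ 0  <
u = 1/2, v = 1/2 ↦ 1/2  <
u = 1/2, v = 1 ↦ 1  ≥
u = 1, v = 0 ↦ 0  <
u = 1, v = 1/2 ↦ 1/2  <
u = 1, v = 1 ↦ 1  ≥
So 3 of the 9 assignments meet the threshold.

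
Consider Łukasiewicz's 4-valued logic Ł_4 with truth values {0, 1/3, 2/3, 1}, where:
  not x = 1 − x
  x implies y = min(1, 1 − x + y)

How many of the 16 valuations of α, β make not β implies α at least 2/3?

α = 0, β = 0 ↦ 0  <
α = 0, β = 1/3 ↦ 1/3  <
α = 0, β = 2/3 ↦ 2/3  ≥
α = 0, β = 1 ↦ 1  ≥
α = 1/3, β = 0 ↦ 1/3  <
α = 1/3, β = 1/3 ↦ 2/3  ≥
α = 1/3, β = 2/3 ↦ 1  ≥
α = 1/3, β = 1 ↦ 1  ≥
α = 2/3, β = 0 ↦ 2/3  ≥
α = 2/3, β = 1/3 ↦ 1  ≥
α = 2/3, β = 2/3 ↦ 1  ≥
α = 2/3, β = 1 ↦ 1  ≥
α = 1, β = 0 ↦ 1  ≥
α = 1, β = 1/3 ↦ 1  ≥
α = 1, β = 2/3 ↦ 1  ≥
α = 1, β = 1 ↦ 1  ≥
So 13 of the 16 assignments meet the threshold.

13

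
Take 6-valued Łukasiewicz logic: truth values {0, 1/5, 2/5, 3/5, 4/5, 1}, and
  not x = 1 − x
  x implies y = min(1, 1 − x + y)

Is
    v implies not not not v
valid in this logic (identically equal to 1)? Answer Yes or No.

No

Counterexample: take v = 3/5.
not v = not 3/5 = 2/5
not not v = not 2/5 = 3/5
not not not v = not 3/5 = 2/5
v implies not not not v = 3/5 implies 2/5 = 4/5
This gives 4/5 ≠ 1.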